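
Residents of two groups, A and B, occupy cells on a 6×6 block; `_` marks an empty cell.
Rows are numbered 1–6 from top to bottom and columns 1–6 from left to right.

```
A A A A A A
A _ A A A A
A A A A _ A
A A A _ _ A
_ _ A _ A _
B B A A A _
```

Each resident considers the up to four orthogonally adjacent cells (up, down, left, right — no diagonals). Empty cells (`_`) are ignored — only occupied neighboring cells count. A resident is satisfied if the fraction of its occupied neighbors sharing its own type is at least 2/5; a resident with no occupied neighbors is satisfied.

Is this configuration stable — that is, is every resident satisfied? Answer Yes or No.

Yes

Row 1: (1,1)A 2/2 ✓ · (1,2)A 2/2 ✓ · (1,3)A 3/3 ✓ · (1,4)A 3/3 ✓ · (1,5)A 3/3 ✓ · (1,6)A 2/2 ✓
Row 2: (2,1)A 2/2 ✓ · (2,3)A 3/3 ✓ · (2,4)A 4/4 ✓ · (2,5)A 3/3 ✓ · (2,6)A 3/3 ✓
Row 3: (3,1)A 3/3 ✓ · (3,2)A 3/3 ✓ · (3,3)A 4/4 ✓ · (3,4)A 2/2 ✓ · (3,6)A 2/2 ✓
Row 4: (4,1)A 2/2 ✓ · (4,2)A 3/3 ✓ · (4,3)A 3/3 ✓ · (4,6)A 1/1 ✓
Row 5: (5,3)A 2/2 ✓ · (5,5)A 1/1 ✓
Row 6: (6,1)B 1/1 ✓ · (6,2)B 1/2 ✓ · (6,3)A 2/3 ✓ · (6,4)A 2/2 ✓ · (6,5)A 2/2 ✓
All meet the threshold, so the configuration is stable.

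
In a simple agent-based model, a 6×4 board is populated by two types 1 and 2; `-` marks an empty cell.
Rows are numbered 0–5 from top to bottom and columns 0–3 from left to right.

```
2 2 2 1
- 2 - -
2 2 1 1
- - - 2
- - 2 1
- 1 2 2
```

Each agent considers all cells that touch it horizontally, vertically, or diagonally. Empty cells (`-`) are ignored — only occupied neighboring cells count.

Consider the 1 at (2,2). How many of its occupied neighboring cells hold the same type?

1

Occupied neighbors of (2,2): (1,1)=2, (2,1)=2, (2,3)=1, (3,3)=2.
Same type (1): 1 of 4.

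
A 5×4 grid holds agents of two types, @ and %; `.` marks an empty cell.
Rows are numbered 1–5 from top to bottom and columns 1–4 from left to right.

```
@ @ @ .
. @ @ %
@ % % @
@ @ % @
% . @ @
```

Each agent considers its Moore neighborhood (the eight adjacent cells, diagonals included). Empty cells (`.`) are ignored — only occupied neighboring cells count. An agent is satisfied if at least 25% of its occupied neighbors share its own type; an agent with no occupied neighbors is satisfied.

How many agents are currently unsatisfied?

1

(1,1)@ 2/2 satisfied
(1,2)@ 4/4 satisfied
(1,3)@ 3/4 satisfied
(2,2)@ 5/7 satisfied
(2,3)@ 4/7 satisfied
(2,4)% 1/4 satisfied
(3,1)@ 3/4 satisfied
(3,2)% 2/7 satisfied
(3,3)% 3/8 satisfied
(3,4)@ 2/5 satisfied
(4,1)@ 2/4 satisfied
(4,2)@ 3/7 satisfied
(4,3)% 2/7 satisfied
(4,4)@ 3/5 satisfied
(5,1)% 0/2 not
(5,3)@ 3/4 satisfied
(5,4)@ 2/3 satisfied
Unsatisfied: (5,1) — 1 in total.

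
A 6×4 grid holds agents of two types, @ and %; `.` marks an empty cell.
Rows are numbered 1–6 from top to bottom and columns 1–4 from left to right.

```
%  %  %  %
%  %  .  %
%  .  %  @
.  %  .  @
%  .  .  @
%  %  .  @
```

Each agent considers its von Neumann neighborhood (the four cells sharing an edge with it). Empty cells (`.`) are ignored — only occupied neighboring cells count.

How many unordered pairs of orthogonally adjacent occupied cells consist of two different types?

2

Scan each occupied cell's neighbors to the right and below so each pair is counted once.
Row 1: %(1,1)–%(1,2)= %(1,1)–%(2,1)= %(1,2)–%(1,3)= %(1,2)–%(2,2)= %(1,3)–%(1,4)= %(1,4)–%(2,4)=  → 0/6 unlike.
Row 2: %(2,1)–%(2,2)= %(2,1)–%(3,1)= %(2,4)–@(3,4)≠  → 1/3 unlike.
Row 3: %(3,3)–@(3,4)≠ @(3,4)–@(4,4)=  → 1/2 unlike.
Row 4: @(4,4)–@(5,4)=  → 0/1 unlike.
Row 5: %(5,1)–%(6,1)= @(5,4)–@(6,4)=  → 0/2 unlike.
Row 6: %(6,1)–%(6,2)=  → 0/1 unlike.
Total adjacent occupied pairs: 15; unlike-type pairs: 2.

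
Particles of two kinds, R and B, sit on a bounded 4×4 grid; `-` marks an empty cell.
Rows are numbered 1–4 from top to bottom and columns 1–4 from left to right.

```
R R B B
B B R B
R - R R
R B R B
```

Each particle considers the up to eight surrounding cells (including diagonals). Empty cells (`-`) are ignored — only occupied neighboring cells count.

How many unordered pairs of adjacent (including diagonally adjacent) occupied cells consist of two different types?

21

Scan each occupied cell's neighbors to the right and below (and the two forward diagonals) so each pair is counted once.
Row 1: R(1,1)–R(1,2)= R(1,1)–B(2,1)≠ R(1,1)–B(2,2)≠ R(1,2)–B(1,3)≠ R(1,2)–B(2,2)≠ R(1,2)–R(2,3)= R(1,2)–B(2,1)≠ B(1,3)–B(1,4)= B(1,3)–R(2,3)≠ B(1,3)–B(2,4)= B(1,3)–B(2,2)= B(1,4)–B(2,4)= B(1,4)–R(2,3)≠  → 7/13 unlike.
Row 2: B(2,1)–B(2,2)= B(2,1)–R(3,1)≠ B(2,2)–R(2,3)≠ B(2,2)–R(3,3)≠ B(2,2)–R(3,1)≠ R(2,3)–B(2,4)≠ R(2,3)–R(3,3)= R(2,3)–R(3,4)= B(2,4)–R(3,4)≠ B(2,4)–R(3,3)≠  → 7/10 unlike.
Row 3: R(3,1)–R(4,1)= R(3,1)–B(4,2)≠ R(3,3)–R(3,4)= R(3,3)–R(4,3)= R(3,3)–B(4,4)≠ R(3,3)–B(4,2)≠ R(3,4)–B(4,4)≠ R(3,4)–R(4,3)=  → 4/8 unlike.
Row 4: R(4,1)–B(4,2)≠ B(4,2)–R(4,3)≠ R(4,3)–B(4,4)≠  → 3/3 unlike.
Total adjacent occupied pairs: 34; unlike-type pairs: 21.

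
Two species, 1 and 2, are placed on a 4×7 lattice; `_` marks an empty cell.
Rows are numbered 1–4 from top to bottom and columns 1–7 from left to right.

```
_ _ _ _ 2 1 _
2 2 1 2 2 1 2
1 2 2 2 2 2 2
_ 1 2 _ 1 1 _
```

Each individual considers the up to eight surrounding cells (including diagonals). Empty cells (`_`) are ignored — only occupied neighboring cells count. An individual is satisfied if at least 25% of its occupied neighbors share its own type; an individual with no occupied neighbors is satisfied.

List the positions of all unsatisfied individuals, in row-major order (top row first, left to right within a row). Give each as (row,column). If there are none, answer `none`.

(2,3), (2,6)

(1,5)2 2/4 ✓
(1,6)1 1/4 ✓
(2,1)2 2/3 ✓
(2,2)2 3/5 ✓
(2,3)1 0/5 ✗
(2,4)2 5/6 ✓
(2,5)2 5/7 ✓
(2,6)1 1/7 ✗
(2,7)2 2/4 ✓
(3,1)1 1/4 ✓
(3,2)2 4/7 ✓
(3,3)2 5/7 ✓
(3,4)2 5/7 ✓
(3,5)2 4/7 ✓
(3,6)2 4/7 ✓
(3,7)2 2/4 ✓
(4,2)1 1/4 ✓
(4,3)2 3/4 ✓
(4,5)1 1/4 ✓
(4,6)1 1/4 ✓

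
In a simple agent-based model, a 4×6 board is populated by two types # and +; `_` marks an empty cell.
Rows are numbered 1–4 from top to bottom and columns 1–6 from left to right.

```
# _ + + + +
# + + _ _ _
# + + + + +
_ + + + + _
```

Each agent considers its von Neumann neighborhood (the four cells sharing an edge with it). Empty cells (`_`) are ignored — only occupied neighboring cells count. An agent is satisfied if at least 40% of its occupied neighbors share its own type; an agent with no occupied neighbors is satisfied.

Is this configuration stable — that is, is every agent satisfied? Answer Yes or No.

(1,1)# 1/1 ok
(1,3)+ 2/2 ok
(1,4)+ 2/2 ok
(1,5)+ 2/2 ok
(1,6)+ 1/1 ok
(2,1)# 2/3 ok
(2,2)+ 2/3 ok
(2,3)+ 3/3 ok
(3,1)# 1/2 ok
(3,2)+ 3/4 ok
(3,3)+ 4/4 ok
(3,4)+ 3/3 ok
(3,5)+ 3/3 ok
(3,6)+ 1/1 ok
(4,2)+ 2/2 ok
(4,3)+ 3/3 ok
(4,4)+ 3/3 ok
(4,5)+ 2/2 ok
All meet the threshold, so the configuration is stable.

Yes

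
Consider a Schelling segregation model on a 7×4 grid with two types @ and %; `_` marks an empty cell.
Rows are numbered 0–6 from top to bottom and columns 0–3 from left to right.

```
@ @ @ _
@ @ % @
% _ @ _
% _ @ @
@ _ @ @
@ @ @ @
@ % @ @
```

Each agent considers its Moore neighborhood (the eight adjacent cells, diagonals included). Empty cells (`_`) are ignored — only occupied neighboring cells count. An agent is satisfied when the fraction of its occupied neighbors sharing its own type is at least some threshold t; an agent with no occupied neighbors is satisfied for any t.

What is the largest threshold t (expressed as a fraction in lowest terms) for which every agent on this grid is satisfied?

0/1

(0,0)@ 3/3
(0,1)@ 4/5
(0,2)@ 3/4
(1,0)@ 3/4
(1,1)@ 5/7
(1,2)% 0/5
(1,3)@ 2/3
(2,0)% 1/3
(2,2)@ 4/5
(3,0)% 1/2
(3,2)@ 4/4
(3,3)@ 4/4
(4,0)@ 2/3
(4,2)@ 6/6
(4,3)@ 5/5
(5,0)@ 3/4
(5,1)@ 6/7
(5,2)@ 6/7
(5,3)@ 5/5
(6,0)@ 2/3
(6,1)% 0/5
(6,2)@ 4/5
(6,3)@ 3/3
The smallest same-type fraction is 0/5 at (1,2), which reduces to 0/1. Any threshold above that leaves this agent unsatisfied.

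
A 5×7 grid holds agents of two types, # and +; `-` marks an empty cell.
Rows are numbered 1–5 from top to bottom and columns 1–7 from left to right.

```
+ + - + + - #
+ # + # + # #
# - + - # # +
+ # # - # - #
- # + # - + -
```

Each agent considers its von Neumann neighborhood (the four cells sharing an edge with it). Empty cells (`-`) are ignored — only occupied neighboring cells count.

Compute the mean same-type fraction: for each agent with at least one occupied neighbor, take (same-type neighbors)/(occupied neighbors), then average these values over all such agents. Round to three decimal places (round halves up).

0.423

Row 1: (1,1)+ 2/2 · (1,2)+ 1/2 · (1,4)+ 1/2 · (1,5)+ 2/2 · (1,7)# 1/1
Row 2: (2,1)+ 1/3 · (2,2)# 0/3 · (2,3)+ 1/3 · (2,4)# 0/3 · (2,5)+ 1/4 · (2,6)# 2/3 · (2,7)# 2/3
Row 3: (3,1)# 0/2 · (3,3)+ 1/2 · (3,5)# 2/3 · (3,6)# 2/3 · (3,7)+ 0/3
Row 4: (4,1)+ 0/2 · (4,2)# 2/3 · (4,3)# 1/3 · (4,5)# 1/1 · (4,7)# 0/1
Row 5: (5,2)# 1/2 · (5,3)+ 0/3 · (5,4)# 0/1 · (5,6)+ — no occupied neighbors
Sum over 25 agents: 2/2 + 1/2 + 1/2 + 2/2 + 1/1 + 1/3 + 0/3 + 1/3 + 0/3 + 1/4 + 2/3 + 2/3 + 0/2 + 1/2 + 2/3 + 2/3 + 0/3 + 0/2 + 2/3 + 1/3 + 1/1 + 0/1 + 1/2 + 0/3 + 0/1 = 127/12; mean = 127/12 ÷ 25 = 127/300 = 0.423333… → 0.423.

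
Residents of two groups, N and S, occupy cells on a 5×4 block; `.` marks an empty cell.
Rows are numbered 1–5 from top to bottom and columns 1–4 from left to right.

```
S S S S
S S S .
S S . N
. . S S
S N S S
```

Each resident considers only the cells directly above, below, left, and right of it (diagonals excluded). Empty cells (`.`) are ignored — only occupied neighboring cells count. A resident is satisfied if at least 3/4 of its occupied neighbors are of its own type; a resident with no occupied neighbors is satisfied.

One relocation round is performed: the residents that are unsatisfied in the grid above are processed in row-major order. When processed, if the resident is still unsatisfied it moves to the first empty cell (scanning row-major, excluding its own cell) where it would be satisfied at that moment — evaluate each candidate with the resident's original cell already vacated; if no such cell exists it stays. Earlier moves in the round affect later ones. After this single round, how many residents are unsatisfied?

Initially unsatisfied (in order): (3,4), (4,4), (5,1), (5,2), (5,3).
  (3,4): no empty cell satisfies it; stays.
  (4,4) → (3,3).
  (5,1) → (4,1).
  (5,2): no empty cell satisfies it; stays.
  (5,3) → (4,2).
Resulting grid:
S S S S
S S S .
S S S N
S S S .
. N . S
Unsatisfied now: (3,4), (5,2).

2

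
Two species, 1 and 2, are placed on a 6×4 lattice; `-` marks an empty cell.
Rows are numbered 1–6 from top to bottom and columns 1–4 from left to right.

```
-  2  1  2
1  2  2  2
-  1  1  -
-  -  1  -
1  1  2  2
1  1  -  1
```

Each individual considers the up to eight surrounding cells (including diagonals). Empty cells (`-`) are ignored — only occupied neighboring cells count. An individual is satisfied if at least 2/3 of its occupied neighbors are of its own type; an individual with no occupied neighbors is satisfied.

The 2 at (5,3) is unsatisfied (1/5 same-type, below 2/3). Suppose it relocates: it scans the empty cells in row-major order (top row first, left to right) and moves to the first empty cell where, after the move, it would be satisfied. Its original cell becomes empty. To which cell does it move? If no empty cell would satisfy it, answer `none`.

Vacating (5,3). Empty cells in order:
  (1,1): 2/3 same-type → satisfied — stop here.

(1,1)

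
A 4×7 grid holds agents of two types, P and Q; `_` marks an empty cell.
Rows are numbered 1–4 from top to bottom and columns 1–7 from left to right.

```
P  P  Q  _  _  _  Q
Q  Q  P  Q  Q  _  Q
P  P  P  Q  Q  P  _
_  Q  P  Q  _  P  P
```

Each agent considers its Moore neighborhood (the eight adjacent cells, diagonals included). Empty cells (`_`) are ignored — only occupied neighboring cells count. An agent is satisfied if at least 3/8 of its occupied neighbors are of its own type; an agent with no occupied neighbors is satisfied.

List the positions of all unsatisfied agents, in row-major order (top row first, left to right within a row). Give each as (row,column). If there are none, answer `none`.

(1,1)P 1/3 ✗
(1,2)P 2/5 ✓
(1,3)Q 2/4 ✓
(1,7)Q 1/1 ✓
(2,1)Q 1/5 ✗
(2,2)Q 2/8 ✗
(2,3)P 3/7 ✓
(2,4)Q 4/6 ✓
(2,5)Q 3/4 ✓
(2,7)Q 1/2 ✓
(3,1)P 1/4 ✗
(3,2)P 4/7 ✓
(3,3)P 3/8 ✓
(3,4)Q 4/7 ✓
(3,5)Q 4/6 ✓
(3,6)P 2/5 ✓
(4,2)Q 0/4 ✗
(4,3)P 2/5 ✓
(4,4)Q 2/4 ✓
(4,6)P 2/3 ✓
(4,7)P 2/2 ✓

(1,1), (2,1), (2,2), (3,1), (4,2)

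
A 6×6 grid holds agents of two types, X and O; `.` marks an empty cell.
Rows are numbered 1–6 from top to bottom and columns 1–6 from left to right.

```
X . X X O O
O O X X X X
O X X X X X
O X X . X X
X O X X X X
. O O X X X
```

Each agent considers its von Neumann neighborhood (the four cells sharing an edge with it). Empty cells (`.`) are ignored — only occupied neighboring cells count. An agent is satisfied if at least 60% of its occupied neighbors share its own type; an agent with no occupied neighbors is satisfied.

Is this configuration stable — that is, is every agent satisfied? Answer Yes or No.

Row 1: (1,1)X 0/1 ✗ · (1,3)X 2/2 ✓ · (1,4)X 2/3 ✓ · (1,5)O 1/3 ✗ · (1,6)O 1/2 ✗
Row 2: (2,1)O 2/3 ✓ · (2,2)O 1/3 ✗ · (2,3)X 3/4 ✓ · (2,4)X 4/4 ✓ · (2,5)X 3/4 ✓ · (2,6)X 2/3 ✓
Row 3: (3,1)O 2/3 ✓ · (3,2)X 2/4 ✗ · (3,3)X 4/4 ✓ · (3,4)X 3/3 ✓ · (3,5)X 4/4 ✓ · (3,6)X 3/3 ✓
Row 4: (4,1)O 1/3 ✗ · (4,2)X 2/4 ✗ · (4,3)X 3/3 ✓ · (4,5)X 3/3 ✓ · (4,6)X 3/3 ✓
Row 5: (5,1)X 0/2 ✗ · (5,2)O 1/4 ✗ · (5,3)X 2/4 ✗ · (5,4)X 3/3 ✓ · (5,5)X 4/4 ✓ · (5,6)X 3/3 ✓
Row 6: (6,2)O 2/2 ✓ · (6,3)O 1/3 ✗ · (6,4)X 2/3 ✓ · (6,5)X 3/3 ✓ · (6,6)X 2/2 ✓
For instance (1,1) has only 0/1 same-type neighbors, below 3/5.

No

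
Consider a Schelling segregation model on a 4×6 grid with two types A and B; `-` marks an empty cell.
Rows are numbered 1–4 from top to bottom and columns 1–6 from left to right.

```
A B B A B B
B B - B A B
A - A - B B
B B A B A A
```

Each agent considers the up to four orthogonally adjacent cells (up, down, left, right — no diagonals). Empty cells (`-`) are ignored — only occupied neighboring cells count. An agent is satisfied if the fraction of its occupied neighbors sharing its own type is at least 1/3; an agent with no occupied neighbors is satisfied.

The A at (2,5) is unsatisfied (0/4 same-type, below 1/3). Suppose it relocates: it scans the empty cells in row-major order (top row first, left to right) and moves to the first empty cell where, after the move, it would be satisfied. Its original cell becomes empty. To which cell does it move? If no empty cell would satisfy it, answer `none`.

(3,2)

Vacating (2,5). Empty cells in order:
  (2,3): 1/4 same-type → still unsatisfied.
  (3,2): 2/4 same-type → satisfied — stop here.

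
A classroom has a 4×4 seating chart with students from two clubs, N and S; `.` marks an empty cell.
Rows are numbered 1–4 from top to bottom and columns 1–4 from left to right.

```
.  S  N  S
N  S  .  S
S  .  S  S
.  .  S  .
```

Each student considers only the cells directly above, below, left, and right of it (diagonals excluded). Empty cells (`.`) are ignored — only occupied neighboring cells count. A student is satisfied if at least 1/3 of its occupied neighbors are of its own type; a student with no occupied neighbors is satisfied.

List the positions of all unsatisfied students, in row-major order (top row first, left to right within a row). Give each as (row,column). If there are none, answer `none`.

(1,3), (2,1), (3,1)

(1,2)S 1/2 ok
(1,3)N 0/2 unhappy
(1,4)S 1/2 ok
(2,1)N 0/2 unhappy
(2,2)S 1/2 ok
(2,4)S 2/2 ok
(3,1)S 0/1 unhappy
(3,3)S 2/2 ok
(3,4)S 2/2 ok
(4,3)S 1/1 ok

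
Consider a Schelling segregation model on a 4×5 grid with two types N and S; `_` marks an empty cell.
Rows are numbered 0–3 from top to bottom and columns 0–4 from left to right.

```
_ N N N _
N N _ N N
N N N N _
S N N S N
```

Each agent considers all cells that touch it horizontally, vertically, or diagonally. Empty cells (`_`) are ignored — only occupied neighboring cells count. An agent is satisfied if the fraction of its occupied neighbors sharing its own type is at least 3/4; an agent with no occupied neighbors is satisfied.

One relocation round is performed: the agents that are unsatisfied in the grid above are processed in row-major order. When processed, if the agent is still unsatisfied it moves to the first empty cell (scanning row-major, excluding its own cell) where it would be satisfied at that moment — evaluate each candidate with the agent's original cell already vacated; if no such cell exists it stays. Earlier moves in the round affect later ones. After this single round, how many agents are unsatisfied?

2

Initially unsatisfied (in order): (3,0), (3,3), (3,4).
  (3,0): no empty cell satisfies it; stays.
  (3,3): no empty cell satisfies it; stays.
  (3,4) → (0,0).
Resulting grid:
N N N N _
N N _ N N
N N N N _
S N N S _
Unsatisfied now: (3,0), (3,3).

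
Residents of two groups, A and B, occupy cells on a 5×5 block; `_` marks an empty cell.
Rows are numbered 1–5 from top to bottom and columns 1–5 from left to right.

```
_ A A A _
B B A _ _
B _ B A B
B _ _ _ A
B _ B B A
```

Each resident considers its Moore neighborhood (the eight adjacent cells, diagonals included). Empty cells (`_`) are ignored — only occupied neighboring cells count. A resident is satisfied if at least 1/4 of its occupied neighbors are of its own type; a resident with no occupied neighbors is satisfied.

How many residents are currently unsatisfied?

Row 1: (1,2)A 2/4 ok · (1,3)A 3/4 ok · (1,4)A 2/2 ok
Row 2: (2,1)B 2/3 ok · (2,2)B 3/6 ok · (2,3)A 4/6 ok
Row 3: (3,1)B 3/3 ok · (3,3)B 1/3 ok · (3,4)A 2/4 ok · (3,5)B 0/2 unhappy
Row 4: (4,1)B 2/2 ok · (4,5)A 2/4 ok
Row 5: (5,1)B 1/1 ok · (5,3)B 1/1 ok · (5,4)B 1/3 ok · (5,5)A 1/2 ok
Unsatisfied: (3,5) — 1 in total.

1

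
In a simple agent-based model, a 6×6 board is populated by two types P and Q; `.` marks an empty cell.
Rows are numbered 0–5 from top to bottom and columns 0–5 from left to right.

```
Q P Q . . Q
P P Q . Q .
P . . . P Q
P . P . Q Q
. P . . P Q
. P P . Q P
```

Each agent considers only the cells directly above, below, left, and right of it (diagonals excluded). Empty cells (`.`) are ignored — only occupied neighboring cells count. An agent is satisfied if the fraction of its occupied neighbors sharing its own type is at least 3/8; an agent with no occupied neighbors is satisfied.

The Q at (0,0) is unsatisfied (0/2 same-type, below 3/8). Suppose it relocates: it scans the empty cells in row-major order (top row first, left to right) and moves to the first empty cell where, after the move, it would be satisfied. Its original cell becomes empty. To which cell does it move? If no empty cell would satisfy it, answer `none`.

Vacating (0,0). Empty cells in order:
  (0,3): 1/1 same-type → satisfied — stop here.

(0,3)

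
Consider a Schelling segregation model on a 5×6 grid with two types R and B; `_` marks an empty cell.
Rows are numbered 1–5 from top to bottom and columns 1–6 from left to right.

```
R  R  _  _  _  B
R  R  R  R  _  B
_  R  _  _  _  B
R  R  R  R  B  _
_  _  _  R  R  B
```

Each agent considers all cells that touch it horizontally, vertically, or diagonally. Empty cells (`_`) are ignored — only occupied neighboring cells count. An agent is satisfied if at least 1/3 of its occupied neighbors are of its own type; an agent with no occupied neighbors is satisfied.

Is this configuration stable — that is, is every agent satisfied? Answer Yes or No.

(1,1)R 3/3 ok
(1,2)R 4/4 ok
(1,6)B 1/1 ok
(2,1)R 4/4 ok
(2,2)R 5/5 ok
(2,3)R 4/4 ok
(2,4)R 1/1 ok
(2,6)B 2/2 ok
(3,2)R 6/6 ok
(3,6)B 2/2 ok
(4,1)R 2/2 ok
(4,2)R 3/3 ok
(4,3)R 4/4 ok
(4,4)R 3/4 ok
(4,5)B 2/5 ok
(5,4)R 3/4 ok
(5,5)R 2/4 ok
(5,6)B 1/2 ok
All meet the threshold, so the configuration is stable.

Yes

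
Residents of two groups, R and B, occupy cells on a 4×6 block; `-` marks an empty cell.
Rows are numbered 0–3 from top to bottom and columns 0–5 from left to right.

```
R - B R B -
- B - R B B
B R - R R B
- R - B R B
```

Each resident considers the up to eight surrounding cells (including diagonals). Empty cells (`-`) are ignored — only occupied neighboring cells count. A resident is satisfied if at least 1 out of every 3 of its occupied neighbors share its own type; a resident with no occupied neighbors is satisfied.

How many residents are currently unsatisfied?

Row 0: (0,0)R 0/1 unhappy · (0,2)B 1/3 ok · (0,3)R 1/4 unhappy · (0,4)B 2/4 ok
Row 1: (1,1)B 2/4 ok · (1,3)R 3/6 ok · (1,4)B 3/7 ok · (1,5)B 3/4 ok
Row 2: (2,0)B 1/3 ok · (2,1)R 1/3 ok · (2,3)R 3/5 ok · (2,4)R 3/8 ok · (2,5)B 3/5 ok
Row 3: (3,1)R 1/2 ok · (3,3)B 0/3 unhappy · (3,4)R 2/5 ok · (3,5)B 1/3 ok
Unsatisfied: (0,0), (0,3), (3,3) — 3 in total.

3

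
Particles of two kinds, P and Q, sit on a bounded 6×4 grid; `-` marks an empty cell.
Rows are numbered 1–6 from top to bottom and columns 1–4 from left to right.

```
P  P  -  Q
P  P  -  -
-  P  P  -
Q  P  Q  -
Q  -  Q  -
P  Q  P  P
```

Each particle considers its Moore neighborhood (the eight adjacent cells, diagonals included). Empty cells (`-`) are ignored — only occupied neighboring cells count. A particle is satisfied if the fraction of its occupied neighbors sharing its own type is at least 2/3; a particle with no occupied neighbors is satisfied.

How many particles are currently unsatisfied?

(1,1)P 3/3 ✓
(1,2)P 3/3 ✓
(1,4)Q 0/0 ✓
(2,1)P 4/4 ✓
(2,2)P 5/5 ✓
(3,2)P 4/6 ✓
(3,3)P 3/4 ✓
(4,1)Q 1/3 ✗
(4,2)P 2/6 ✗
(4,3)Q 1/4 ✗
(5,1)Q 2/4 ✗
(5,3)Q 2/5 ✗
(6,1)P 0/2 ✗
(6,2)Q 2/4 ✗
(6,3)P 1/3 ✗
(6,4)P 1/2 ✗
Unsatisfied: (4,1), (4,2), (4,3), (5,1), (5,3), (6,1), (6,2), (6,3), (6,4) — 9 in total.

9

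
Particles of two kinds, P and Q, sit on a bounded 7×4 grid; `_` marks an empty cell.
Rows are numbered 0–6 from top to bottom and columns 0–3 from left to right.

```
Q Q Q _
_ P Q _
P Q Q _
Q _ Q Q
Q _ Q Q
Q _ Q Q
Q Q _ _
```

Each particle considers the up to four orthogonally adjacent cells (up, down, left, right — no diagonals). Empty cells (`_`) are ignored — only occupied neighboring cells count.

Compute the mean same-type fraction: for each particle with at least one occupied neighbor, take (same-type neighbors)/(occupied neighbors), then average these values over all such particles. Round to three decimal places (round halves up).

0.798

Row 0: (0,0)Q 1/1 · (0,1)Q 2/3 · (0,2)Q 2/2
Row 1: (1,1)P 0/3 · (1,2)Q 2/3
Row 2: (2,0)P 0/2 · (2,1)Q 1/3 · (2,2)Q 3/3
Row 3: (3,0)Q 1/2 · (3,2)Q 3/3 · (3,3)Q 2/2
Row 4: (4,0)Q 2/2 · (4,2)Q 3/3 · (4,3)Q 3/3
Row 5: (5,0)Q 2/2 · (5,2)Q 2/2 · (5,3)Q 2/2
Row 6: (6,0)Q 2/2 · (6,1)Q 1/1
Sum over 19 particles: 1/1 + 2/3 + 2/2 + 0/3 + 2/3 + 0/2 + 1/3 + 3/3 + 1/2 + 3/3 + 2/2 + 2/2 + 3/3 + 3/3 + 2/2 + 2/2 + 2/2 + 2/2 + 1/1 = 91/6; mean = 91/6 ÷ 19 = 91/114 = 0.798245… → 0.798.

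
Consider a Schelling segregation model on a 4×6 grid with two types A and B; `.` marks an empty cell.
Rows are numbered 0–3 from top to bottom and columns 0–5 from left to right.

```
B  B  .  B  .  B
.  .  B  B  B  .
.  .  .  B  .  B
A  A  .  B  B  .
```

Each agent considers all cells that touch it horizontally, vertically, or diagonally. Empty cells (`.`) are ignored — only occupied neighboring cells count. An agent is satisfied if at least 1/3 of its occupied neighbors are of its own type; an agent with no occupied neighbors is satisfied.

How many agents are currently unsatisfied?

Row 0: (0,0)B 1/1 satisfied · (0,1)B 2/2 satisfied · (0,3)B 3/3 satisfied · (0,5)B 1/1 satisfied
Row 1: (1,2)B 4/4 satisfied · (1,3)B 4/4 satisfied · (1,4)B 5/5 satisfied
Row 2: (2,3)B 5/5 satisfied · (2,5)B 2/2 satisfied
Row 3: (3,0)A 1/1 satisfied · (3,1)A 1/1 satisfied · (3,3)B 2/2 satisfied · (3,4)B 3/3 satisfied
Every one meets the threshold.

0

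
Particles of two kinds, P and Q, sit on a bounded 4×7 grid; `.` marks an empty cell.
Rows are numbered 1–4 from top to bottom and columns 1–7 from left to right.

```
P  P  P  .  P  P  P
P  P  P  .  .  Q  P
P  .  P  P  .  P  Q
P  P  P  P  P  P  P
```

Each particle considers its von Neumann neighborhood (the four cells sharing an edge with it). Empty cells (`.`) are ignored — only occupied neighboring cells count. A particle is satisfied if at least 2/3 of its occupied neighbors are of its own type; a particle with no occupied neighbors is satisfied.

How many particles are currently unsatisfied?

Row 1: (1,1)P 2/2 ✓ · (1,2)P 3/3 ✓ · (1,3)P 2/2 ✓ · (1,5)P 1/1 ✓ · (1,6)P 2/3 ✓ · (1,7)P 2/2 ✓
Row 2: (2,1)P 3/3 ✓ · (2,2)P 3/3 ✓ · (2,3)P 3/3 ✓ · (2,6)Q 0/3 ✗ · (2,7)P 1/3 ✗
Row 3: (3,1)P 2/2 ✓ · (3,3)P 3/3 ✓ · (3,4)P 2/2 ✓ · (3,6)P 1/3 ✗ · (3,7)Q 0/3 ✗
Row 4: (4,1)P 2/2 ✓ · (4,2)P 2/2 ✓ · (4,3)P 3/3 ✓ · (4,4)P 3/3 ✓ · (4,5)P 2/2 ✓ · (4,6)P 3/3 ✓ · (4,7)P 1/2 ✗
Unsatisfied: (2,6), (2,7), (3,6), (3,7), (4,7) — 5 in total.

5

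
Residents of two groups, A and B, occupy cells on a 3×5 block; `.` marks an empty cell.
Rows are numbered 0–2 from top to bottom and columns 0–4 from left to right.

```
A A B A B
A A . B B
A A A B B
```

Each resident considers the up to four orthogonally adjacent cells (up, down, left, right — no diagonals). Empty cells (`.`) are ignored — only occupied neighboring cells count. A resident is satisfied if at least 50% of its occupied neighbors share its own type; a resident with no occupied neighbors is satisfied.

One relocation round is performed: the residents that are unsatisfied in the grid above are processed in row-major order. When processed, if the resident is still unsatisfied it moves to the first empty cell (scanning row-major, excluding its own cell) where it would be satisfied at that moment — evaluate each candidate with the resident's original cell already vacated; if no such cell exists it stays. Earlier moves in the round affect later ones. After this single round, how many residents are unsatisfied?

1

Initially unsatisfied (in order): (0,2), (0,3).
  (0,2): no empty cell satisfies it; stays.
  (0,3) → (1,2).
Resulting grid:
A A B . B
A A A B B
A A A B B
Unsatisfied now: (0,2).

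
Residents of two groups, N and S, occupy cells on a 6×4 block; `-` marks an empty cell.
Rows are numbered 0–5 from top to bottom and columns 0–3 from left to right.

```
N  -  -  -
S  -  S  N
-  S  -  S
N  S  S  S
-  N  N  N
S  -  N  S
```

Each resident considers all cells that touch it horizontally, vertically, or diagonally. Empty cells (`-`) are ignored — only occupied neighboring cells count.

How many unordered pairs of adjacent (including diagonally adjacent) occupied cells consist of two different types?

Scan each occupied cell's neighbors to the right and below (and the two forward diagonals) so each pair is counted once.
Row 0: N(0,0)–S(1,0)≠  → 1/1 unlike.
Row 1: S(1,0)–S(2,1)= S(1,2)–N(1,3)≠ S(1,2)–S(2,3)= S(1,2)–S(2,1)= N(1,3)–S(2,3)≠  → 2/5 unlike.
Row 2: S(2,1)–S(3,1)= S(2,1)–S(3,2)= S(2,1)–N(3,0)≠ S(2,3)–S(3,3)= S(2,3)–S(3,2)=  → 1/5 unlike.
Row 3: N(3,0)–S(3,1)≠ N(3,0)–N(4,1)= S(3,1)–S(3,2)= S(3,1)–N(4,1)≠ S(3,1)–N(4,2)≠ S(3,2)–S(3,3)= S(3,2)–N(4,2)≠ S(3,2)–N(4,3)≠ S(3,2)–N(4,1)≠ S(3,3)–N(4,3)≠ S(3,3)–N(4,2)≠  → 8/11 unlike.
Row 4: N(4,1)–N(4,2)= N(4,1)–N(5,2)= N(4,1)–S(5,0)≠ N(4,2)–N(4,3)= N(4,2)–N(5,2)= N(4,2)–S(5,3)≠ N(4,3)–S(5,3)≠ N(4,3)–N(5,2)=  → 3/8 unlike.
Row 5: N(5,2)–S(5,3)≠  → 1/1 unlike.
Total adjacent occupied pairs: 31; unlike-type pairs: 16.

16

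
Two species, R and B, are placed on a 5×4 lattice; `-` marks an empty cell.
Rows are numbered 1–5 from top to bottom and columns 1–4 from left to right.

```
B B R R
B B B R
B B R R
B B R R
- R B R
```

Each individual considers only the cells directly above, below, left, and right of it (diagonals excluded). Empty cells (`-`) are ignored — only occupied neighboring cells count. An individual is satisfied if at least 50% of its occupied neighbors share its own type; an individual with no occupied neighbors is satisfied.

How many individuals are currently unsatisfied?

4

(1,1)B 2/2 satisfied
(1,2)B 2/3 satisfied
(1,3)R 1/3 not
(1,4)R 2/2 satisfied
(2,1)B 3/3 satisfied
(2,2)B 4/4 satisfied
(2,3)B 1/4 not
(2,4)R 2/3 satisfied
(3,1)B 3/3 satisfied
(3,2)B 3/4 satisfied
(3,3)R 2/4 satisfied
(3,4)R 3/3 satisfied
(4,1)B 2/2 satisfied
(4,2)B 2/4 satisfied
(4,3)R 2/4 satisfied
(4,4)R 3/3 satisfied
(5,2)R 0/2 not
(5,3)B 0/3 not
(5,4)R 1/2 satisfied
Unsatisfied: (1,3), (2,3), (5,2), (5,3) — 4 in total.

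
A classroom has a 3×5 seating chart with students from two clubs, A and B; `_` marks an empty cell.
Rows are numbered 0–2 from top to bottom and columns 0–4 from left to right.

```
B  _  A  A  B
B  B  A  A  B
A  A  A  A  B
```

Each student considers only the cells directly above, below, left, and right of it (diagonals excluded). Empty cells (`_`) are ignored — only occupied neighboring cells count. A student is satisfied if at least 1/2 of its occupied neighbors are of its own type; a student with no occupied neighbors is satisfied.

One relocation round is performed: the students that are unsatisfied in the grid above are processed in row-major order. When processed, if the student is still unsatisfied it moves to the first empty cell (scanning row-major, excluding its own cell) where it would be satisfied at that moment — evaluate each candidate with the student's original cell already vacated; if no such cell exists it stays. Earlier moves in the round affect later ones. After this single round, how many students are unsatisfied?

0

Initially unsatisfied (in order): (1,1).
  (1,1) → (0,1).
Resulting grid:
B B A A B
B _ A A B
A A A A B
All satisfied now.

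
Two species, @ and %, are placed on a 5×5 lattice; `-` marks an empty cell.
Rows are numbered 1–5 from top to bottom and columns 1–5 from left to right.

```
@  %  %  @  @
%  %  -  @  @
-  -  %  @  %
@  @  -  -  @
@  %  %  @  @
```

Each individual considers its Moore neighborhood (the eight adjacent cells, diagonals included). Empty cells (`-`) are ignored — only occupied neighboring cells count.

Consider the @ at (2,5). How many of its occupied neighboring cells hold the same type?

Occupied neighbors of (2,5): (1,4)=@, (1,5)=@, (2,4)=@, (3,4)=@, (3,5)=%.
Same type (@): 4 of 5.

4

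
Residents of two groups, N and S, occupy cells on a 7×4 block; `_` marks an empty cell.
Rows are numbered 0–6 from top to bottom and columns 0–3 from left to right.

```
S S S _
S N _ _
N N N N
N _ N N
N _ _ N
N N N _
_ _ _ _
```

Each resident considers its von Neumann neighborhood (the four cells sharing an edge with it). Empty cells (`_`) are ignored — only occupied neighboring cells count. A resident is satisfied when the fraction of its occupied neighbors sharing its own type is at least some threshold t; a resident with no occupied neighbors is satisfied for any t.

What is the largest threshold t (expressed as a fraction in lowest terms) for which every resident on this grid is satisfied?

Row 0: (0,0)S 2/2 · (0,1)S 2/3 · (0,2)S 1/1
Row 1: (1,0)S 1/3 · (1,1)N 1/3
Row 2: (2,0)N 2/3 · (2,1)N 3/3 · (2,2)N 3/3 · (2,3)N 2/2
Row 3: (3,0)N 2/2 · (3,2)N 2/2 · (3,3)N 3/3
Row 4: (4,0)N 2/2 · (4,3)N 1/1
Row 5: (5,0)N 2/2 · (5,1)N 2/2 · (5,2)N 1/1
The smallest same-type fraction is 1/3 at (1,0), which reduces to 1/3. Any threshold above that leaves this resident unsatisfied.

1/3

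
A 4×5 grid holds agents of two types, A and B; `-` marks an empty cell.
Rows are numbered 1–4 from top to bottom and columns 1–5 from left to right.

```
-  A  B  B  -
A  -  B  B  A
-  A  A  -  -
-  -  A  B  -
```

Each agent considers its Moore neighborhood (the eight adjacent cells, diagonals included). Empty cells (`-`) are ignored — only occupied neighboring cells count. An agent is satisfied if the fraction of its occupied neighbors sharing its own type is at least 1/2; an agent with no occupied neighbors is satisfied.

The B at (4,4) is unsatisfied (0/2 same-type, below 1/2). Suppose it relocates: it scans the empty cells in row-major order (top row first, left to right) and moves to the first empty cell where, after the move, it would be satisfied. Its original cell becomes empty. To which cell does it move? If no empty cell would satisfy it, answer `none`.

(1,5)

Vacating (4,4). Empty cells in order:
  (1,1): 0/2 same-type → still unsatisfied.
  (1,5): 2/3 same-type → satisfied — stop here.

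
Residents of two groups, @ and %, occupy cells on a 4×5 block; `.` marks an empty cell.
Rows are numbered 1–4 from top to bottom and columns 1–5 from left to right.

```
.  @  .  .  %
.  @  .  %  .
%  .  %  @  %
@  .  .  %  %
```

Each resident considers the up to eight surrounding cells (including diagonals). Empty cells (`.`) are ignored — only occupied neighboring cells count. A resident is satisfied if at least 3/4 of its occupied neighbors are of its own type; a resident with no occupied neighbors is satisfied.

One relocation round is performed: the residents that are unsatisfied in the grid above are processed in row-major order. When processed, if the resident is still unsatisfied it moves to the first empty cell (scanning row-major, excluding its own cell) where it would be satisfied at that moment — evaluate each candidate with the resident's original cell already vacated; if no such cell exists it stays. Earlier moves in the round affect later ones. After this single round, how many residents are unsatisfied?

Initially unsatisfied (in order): (2,2), (3,1), (3,3), (3,4), (4,1), (4,5).
  (2,2) → (1,1).
  (3,1) → (1,4).
  (3,3) → (2,5).
  (3,4) → (2,1).
  (4,1): now satisfied by earlier moves; stays.
  (4,5): now satisfied by earlier moves; stays.
Resulting grid:
@ @ . % %
@ . . % %
. . . . %
@ . . % %
All satisfied now.

0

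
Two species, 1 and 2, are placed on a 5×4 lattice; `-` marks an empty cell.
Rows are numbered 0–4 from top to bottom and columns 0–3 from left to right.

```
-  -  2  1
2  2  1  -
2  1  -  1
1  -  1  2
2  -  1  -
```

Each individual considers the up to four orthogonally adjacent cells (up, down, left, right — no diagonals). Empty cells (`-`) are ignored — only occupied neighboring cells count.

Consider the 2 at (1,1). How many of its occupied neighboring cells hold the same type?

Occupied neighbors of (1,1): (2,1)=1, (1,0)=2, (1,2)=1.
Same type (2): 1 of 3.

1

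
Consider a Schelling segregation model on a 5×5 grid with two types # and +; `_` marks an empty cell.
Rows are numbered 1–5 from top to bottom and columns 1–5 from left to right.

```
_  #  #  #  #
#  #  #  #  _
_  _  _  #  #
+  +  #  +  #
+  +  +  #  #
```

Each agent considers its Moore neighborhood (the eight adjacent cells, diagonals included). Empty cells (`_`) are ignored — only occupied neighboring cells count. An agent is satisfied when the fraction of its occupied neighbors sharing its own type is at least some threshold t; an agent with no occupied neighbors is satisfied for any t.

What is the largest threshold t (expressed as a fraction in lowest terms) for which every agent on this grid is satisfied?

1/7

(1,2)# 4/4
(1,3)# 5/5
(1,4)# 4/4
(1,5)# 2/2
(2,1)# 2/2
(2,2)# 4/4
(2,3)# 6/6
(2,4)# 6/6
(3,4)# 5/6
(3,5)# 3/4
(4,1)+ 3/3
(4,2)+ 4/5
(4,3)# 2/6
(4,4)+ 1/7
(4,5)# 4/5
(5,1)+ 3/3
(5,2)+ 4/5
(5,3)+ 3/5
(5,4)# 3/5
(5,5)# 2/3
The smallest same-type fraction is 1/7 at (4,4), which reduces to 1/7. Any threshold above that leaves this agent unsatisfied.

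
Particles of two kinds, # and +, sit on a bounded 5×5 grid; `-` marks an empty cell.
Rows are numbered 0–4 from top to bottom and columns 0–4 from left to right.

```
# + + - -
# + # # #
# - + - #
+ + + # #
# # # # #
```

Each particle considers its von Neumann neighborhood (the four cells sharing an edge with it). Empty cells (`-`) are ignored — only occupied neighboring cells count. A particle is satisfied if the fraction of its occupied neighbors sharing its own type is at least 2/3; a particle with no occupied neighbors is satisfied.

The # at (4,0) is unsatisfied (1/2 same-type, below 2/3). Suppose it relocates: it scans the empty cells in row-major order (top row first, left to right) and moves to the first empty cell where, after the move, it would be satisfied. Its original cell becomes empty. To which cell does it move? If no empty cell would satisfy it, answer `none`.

Vacating (4,0). Empty cells in order:
  (0,3): 1/2 same-type → still unsatisfied.
  (0,4): 1/1 same-type → satisfied — stop here.

(0,4)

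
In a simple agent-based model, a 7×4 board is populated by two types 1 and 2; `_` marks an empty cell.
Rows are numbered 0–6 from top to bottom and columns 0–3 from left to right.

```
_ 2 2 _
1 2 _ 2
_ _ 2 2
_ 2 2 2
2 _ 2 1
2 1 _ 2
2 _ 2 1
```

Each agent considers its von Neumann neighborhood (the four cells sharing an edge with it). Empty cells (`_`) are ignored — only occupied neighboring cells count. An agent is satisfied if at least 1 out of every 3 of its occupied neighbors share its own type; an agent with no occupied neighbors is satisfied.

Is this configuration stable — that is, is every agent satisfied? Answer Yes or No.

Row 0: (0,1)2 2/2 satisfied · (0,2)2 1/1 satisfied
Row 1: (1,0)1 0/1 not · (1,1)2 1/2 satisfied · (1,3)2 1/1 satisfied
Row 2: (2,2)2 2/2 satisfied · (2,3)2 3/3 satisfied
Row 3: (3,1)2 1/1 satisfied · (3,2)2 4/4 satisfied · (3,3)2 2/3 satisfied
Row 4: (4,0)2 1/1 satisfied · (4,2)2 1/2 satisfied · (4,3)1 0/3 not
Row 5: (5,0)2 2/3 satisfied · (5,1)1 0/1 not · (5,3)2 0/2 not
Row 6: (6,0)2 1/1 satisfied · (6,2)2 0/1 not · (6,3)1 0/2 not
For instance (1,0) has only 0/1 same-type neighbors, below 1/3.

No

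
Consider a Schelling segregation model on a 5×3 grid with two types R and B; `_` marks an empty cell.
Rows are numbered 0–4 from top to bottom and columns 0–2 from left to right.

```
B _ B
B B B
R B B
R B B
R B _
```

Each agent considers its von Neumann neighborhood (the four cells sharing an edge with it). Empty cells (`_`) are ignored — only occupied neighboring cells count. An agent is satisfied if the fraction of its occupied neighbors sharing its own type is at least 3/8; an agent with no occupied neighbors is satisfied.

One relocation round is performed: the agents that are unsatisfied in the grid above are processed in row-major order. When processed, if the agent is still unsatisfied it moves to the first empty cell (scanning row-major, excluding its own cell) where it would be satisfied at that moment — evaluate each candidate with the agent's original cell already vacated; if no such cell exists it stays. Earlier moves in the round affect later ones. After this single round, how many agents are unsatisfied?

1

Initially unsatisfied (in order): (2,0).
  (2,0): no empty cell satisfies it; stays.
Resulting grid:
B _ B
B B B
R B B
R B B
R B _
Unsatisfied now: (2,0).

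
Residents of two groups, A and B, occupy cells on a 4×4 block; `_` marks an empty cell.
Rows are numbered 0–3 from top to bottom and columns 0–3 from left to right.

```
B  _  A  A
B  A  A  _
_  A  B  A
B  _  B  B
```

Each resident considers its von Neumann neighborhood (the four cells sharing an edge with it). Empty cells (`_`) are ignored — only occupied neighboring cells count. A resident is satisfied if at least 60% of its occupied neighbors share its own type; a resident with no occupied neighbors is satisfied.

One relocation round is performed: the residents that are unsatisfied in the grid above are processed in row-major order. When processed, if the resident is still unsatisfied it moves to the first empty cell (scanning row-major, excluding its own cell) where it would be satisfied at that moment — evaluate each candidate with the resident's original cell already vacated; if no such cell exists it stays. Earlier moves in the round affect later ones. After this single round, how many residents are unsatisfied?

Initially unsatisfied (in order): (1,0), (2,1), (2,2), (2,3), (3,3).
  (1,0) → (3,1).
  (2,1) → (0,1).
  (2,2) → (2,0).
  (2,3) → (1,3).
  (3,3): now satisfied by earlier moves; stays.
Resulting grid:
B A A A
_ A A A
B _ _ _
B B B B
Unsatisfied now: (0,0).

1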